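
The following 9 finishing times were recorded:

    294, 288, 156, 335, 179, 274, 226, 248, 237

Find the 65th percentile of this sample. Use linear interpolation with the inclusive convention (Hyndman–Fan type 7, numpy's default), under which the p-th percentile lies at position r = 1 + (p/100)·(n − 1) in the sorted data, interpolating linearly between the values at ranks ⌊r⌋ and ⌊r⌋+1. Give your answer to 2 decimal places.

Sorted: 156, 179, 226, 237, 248, 274, 288, 294, 335.
n = 9.
r = 1 + (65/100)·(9 − 1) = 1 + 5.2 = 6.2.
Rank 6 is 274 and rank 7 is 288.
Interpolate: 274 + 0.2·(288 − 274) = 274 + 0.2·14 = 276.8.

276.80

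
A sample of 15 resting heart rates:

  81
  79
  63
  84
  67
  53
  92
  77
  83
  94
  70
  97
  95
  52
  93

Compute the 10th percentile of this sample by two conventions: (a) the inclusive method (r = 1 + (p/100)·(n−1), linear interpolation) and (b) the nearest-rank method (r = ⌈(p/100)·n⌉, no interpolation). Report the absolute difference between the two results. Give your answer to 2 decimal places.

Sorted: 52, 53, 63, 67, 70, 77, 79, 81, 83, 84, 92, 93, 94, 95, 97.
n = 15.
(a) r = 2.4; between ranks 2 (53) and 3 (63): 57.
(b) the nearest-rank method: rank 2 → 53.
|57 − 53| = 4.

4.00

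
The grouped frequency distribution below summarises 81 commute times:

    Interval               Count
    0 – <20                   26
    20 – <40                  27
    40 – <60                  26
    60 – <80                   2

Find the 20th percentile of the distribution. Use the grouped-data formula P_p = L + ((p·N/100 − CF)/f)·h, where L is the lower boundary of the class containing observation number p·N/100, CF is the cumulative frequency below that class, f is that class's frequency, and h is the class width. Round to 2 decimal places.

N = 81; target position k = 20/100 · 81 = 16.2.
Cumulative frequencies: 26, 53, 79, 81.
Observation 16.2 falls in the class 0 – <20.
L = 0, CF = 0, f = 26, h = 20.
P20 = 0 + ((16.2 − 0)/26)·20 = 0 + 12.4615 = 12.4615.

12.46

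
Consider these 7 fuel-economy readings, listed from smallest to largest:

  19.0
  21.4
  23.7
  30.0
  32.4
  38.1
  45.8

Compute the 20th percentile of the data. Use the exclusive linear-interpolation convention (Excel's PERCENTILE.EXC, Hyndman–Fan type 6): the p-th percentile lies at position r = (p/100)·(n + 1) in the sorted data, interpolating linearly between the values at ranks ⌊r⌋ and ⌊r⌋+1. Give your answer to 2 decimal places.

20.44

n = 7.
r = (20/100)·(7 + 1) = 1.6.
Rank 1 is 19.0 and rank 2 is 21.4.
Interpolate: 19.0 + 0.6·(21.4 − 19.0) = 19.0 + 0.6·2.4 = 20.44.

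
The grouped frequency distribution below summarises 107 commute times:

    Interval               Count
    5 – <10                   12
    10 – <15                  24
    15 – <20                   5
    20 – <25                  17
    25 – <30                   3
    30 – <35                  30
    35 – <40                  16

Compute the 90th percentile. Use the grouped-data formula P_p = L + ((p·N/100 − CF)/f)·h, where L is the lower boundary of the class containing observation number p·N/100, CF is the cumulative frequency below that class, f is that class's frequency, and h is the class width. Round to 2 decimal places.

N = 107; target position k = 90/100 · 107 = 96.3.
Cumulative frequencies: 12, 36, 41, 58, 61, 91, 107.
Observation 96.3 falls in the class 35 – <40.
L = 35, CF = 91, f = 16, h = 5.
P90 = 35 + ((96.3 − 91)/16)·5 = 35 + 1.65625 = 36.6562.

36.66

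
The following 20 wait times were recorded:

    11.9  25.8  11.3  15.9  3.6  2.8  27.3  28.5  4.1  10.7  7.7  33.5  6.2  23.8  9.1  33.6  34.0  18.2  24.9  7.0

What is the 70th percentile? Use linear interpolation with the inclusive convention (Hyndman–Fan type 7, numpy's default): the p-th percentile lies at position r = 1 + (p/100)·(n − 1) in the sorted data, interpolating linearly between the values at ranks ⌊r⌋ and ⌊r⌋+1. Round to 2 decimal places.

Sorted: 2.8, 3.6, 4.1, 6.2, 7.0, 7.7, 9.1, 10.7, 11.3, 11.9, 15.9, 18.2, 23.8, 24.9, 25.8, 27.3, 28.5, 33.5, 33.6, 34.0.
n = 20.
r = 1 + (70/100)·(20 − 1) = 1 + 13.3 = 14.3.
Rank 14 is 24.9 and rank 15 is 25.8.
Interpolate: 24.9 + 0.3·(25.8 − 24.9) = 24.9 + 0.3·0.9 = 25.17.

25.17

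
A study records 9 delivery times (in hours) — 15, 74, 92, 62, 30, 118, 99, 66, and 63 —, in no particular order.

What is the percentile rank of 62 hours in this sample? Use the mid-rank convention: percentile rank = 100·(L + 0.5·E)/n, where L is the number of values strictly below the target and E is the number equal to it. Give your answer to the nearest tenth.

27.8

Sorted: 15, 30, 62, 63, 66, 74, 92, 99, 118.
Count below 62: L = 2; count equal: E = 1; n = 9.
Percentile rank = 100·(2 + 0.5·1)/9 = 100·2.5/9 = 27.78.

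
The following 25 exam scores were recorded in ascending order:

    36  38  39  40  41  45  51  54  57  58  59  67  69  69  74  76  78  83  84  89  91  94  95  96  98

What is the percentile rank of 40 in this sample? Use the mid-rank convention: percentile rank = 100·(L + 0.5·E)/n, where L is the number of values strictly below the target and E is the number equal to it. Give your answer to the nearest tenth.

Count below 40: L = 3; count equal: E = 1; n = 25.
Percentile rank = 100·(3 + 0.5·1)/25 = 100·3.5/25 = 14.

14.0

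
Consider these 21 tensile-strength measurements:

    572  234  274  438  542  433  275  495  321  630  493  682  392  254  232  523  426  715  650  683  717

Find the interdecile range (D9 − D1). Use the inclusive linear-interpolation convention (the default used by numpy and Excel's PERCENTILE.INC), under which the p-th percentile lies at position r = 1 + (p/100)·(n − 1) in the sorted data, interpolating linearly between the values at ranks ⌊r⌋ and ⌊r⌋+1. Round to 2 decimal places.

Sorted: 232, 234, 254, 274, 275, 321, 392, 426, 433, 438, 493, 495, 523, 542, 572, 630, 650, 682, 683, 715, 717.
n = 21.
P10: r = 3 (integer) → 254.
P90: r = 19 (integer) → 683.
Difference: 683 − 254 = 429.

429.00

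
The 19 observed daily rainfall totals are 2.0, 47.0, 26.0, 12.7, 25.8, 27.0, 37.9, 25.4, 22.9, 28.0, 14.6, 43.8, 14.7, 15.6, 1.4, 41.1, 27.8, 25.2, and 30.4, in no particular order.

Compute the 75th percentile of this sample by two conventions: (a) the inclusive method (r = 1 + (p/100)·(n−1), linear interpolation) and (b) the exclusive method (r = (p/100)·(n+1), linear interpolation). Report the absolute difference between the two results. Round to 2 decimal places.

1.20

Sorted: 1.4, 2.0, 12.7, 14.6, 14.7, 15.6, 22.9, 25.2, 25.4, 25.8, 26.0, 27.0, 27.8, 28.0, 30.4, 37.9, 41.1, 43.8, 47.0.
n = 19.
(a) r = 14.5; between ranks 14 (28.0) and 15 (30.4): 29.2.
(b) r = 15 → value at rank 15 = 30.4.
|29.2 − 30.4| = 1.2.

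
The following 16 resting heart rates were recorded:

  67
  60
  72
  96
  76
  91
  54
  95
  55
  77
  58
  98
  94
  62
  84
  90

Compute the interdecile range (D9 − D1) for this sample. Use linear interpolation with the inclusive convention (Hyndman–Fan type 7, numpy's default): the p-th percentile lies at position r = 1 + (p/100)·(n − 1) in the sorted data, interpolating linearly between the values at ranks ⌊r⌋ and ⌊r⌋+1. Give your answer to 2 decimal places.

39.00

Sorted: 54, 55, 58, 60, 62, 67, 72, 76, 77, 84, 90, 91, 94, 95, 96, 98.
n = 16.
P10: r = 2.5; ranks 2–3 are 55, 58; interpolating gives 56.5.
P90: r = 14.5; ranks 14–15 are 95, 96; interpolating gives 95.5.
Difference: 95.5 − 56.5 = 39.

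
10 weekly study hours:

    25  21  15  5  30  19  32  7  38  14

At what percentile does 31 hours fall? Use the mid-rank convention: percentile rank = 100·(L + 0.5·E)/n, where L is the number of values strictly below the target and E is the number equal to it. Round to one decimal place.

Sorted: 5, 7, 14, 15, 19, 21, 25, 30, 32, 38.
Count below 31: L = 8; count equal: E = 0; n = 10.
Percentile rank = 100·(8 + 0.5·0)/10 = 100·8/10 = 80.

80.0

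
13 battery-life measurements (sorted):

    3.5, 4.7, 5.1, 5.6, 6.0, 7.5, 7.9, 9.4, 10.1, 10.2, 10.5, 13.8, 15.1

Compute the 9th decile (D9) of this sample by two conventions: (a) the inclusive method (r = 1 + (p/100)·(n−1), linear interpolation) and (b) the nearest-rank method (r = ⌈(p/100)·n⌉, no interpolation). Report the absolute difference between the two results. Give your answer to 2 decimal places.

0.66

n = 13.
(a) r = 11.8; between ranks 11 (10.5) and 12 (13.8): 13.14.
(b) the nearest-rank method: rank 12 → 13.8.
|13.14 − 13.8| = 0.66.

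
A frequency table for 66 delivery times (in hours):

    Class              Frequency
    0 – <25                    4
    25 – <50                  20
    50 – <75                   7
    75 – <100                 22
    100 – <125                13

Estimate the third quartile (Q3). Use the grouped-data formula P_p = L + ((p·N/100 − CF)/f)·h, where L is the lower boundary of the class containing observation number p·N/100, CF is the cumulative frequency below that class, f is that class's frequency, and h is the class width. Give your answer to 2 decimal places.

96.02

N = 66; target position k = 75/100 · 66 = 49.5.
Cumulative frequencies: 4, 24, 31, 53, 66.
Observation 49.5 falls in the class 75 – <100.
L = 75, CF = 31, f = 22, h = 25.
P75 = 75 + ((49.5 − 31)/22)·25 = 75 + 21.0227 = 96.0227.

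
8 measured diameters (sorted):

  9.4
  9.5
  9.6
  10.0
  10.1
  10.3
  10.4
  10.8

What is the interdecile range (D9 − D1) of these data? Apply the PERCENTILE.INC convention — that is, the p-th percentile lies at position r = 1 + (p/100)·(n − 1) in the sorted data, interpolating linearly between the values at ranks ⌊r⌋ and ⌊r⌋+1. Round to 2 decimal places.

n = 8.
P10: r = 1.7; ranks 1–2 are 9.4, 9.5; interpolating gives 9.47.
P90: r = 7.3; ranks 7–8 are 10.4, 10.8; interpolating gives 10.52.
Difference: 10.52 − 9.47 = 1.05.

1.05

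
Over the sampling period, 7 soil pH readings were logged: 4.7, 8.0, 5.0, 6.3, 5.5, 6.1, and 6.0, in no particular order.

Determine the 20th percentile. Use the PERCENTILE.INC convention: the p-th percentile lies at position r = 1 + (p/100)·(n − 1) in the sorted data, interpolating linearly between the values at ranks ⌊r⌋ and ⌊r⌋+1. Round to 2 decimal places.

5.10

Sorted: 4.7, 5.0, 5.5, 6.0, 6.1, 6.3, 8.0.
n = 7.
r = 1 + (20/100)·(7 − 1) = 1 + 1.2 = 2.2.
Rank 2 is 5.0 and rank 3 is 5.5.
Interpolate: 5.0 + 0.2·(5.5 − 5.0) = 5.0 + 0.2·0.5 = 5.1.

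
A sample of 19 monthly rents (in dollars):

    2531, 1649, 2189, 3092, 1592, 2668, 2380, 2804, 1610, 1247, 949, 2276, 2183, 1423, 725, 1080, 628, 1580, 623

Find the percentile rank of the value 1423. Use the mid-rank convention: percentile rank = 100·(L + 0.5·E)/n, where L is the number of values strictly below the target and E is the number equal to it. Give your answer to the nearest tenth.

Sorted: 623, 628, 725, 949, 1080, 1247, 1423, 1580, 1592, 1610, 1649, 2183, 2189, 2276, 2380, 2531, 2668, 2804, 3092.
Count below 1423: L = 6; count equal: E = 1; n = 19.
Percentile rank = 100·(6 + 0.5·1)/19 = 100·6.5/19 = 34.21.

34.2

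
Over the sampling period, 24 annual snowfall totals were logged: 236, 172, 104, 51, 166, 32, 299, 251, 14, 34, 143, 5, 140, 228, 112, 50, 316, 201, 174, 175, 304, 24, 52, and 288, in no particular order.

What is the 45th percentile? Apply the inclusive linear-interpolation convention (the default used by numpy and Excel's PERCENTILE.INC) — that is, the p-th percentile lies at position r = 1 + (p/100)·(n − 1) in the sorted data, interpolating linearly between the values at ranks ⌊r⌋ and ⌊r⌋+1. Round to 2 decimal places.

Sorted: 5, 14, 24, 32, 34, 50, 51, 52, 104, 112, 140, 143, 166, 172, 174, 175, 201, 228, 236, 251, 288, 299, 304, 316.
n = 24.
r = 1 + (45/100)·(24 − 1) = 1 + 10.35 = 11.35.
Rank 11 is 140 and rank 12 is 143.
Interpolate: 140 + 0.35·(143 − 140) = 140 + 0.35·3 = 141.05.

141.05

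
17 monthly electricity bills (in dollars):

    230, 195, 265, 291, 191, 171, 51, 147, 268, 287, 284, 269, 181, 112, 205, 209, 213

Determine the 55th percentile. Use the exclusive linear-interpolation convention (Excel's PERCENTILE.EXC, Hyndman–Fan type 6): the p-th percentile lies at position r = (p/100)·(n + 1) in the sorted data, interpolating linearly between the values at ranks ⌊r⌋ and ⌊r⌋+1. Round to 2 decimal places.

Sorted: 51, 112, 147, 171, 181, 191, 195, 205, 209, 213, 230, 265, 268, 269, 284, 287, 291.
n = 17.
r = (55/100)·(17 + 1) = 9.9.
Rank 9 is 209 and rank 10 is 213.
Interpolate: 209 + 0.9·(213 − 209) = 209 + 0.9·4 = 212.6.

212.60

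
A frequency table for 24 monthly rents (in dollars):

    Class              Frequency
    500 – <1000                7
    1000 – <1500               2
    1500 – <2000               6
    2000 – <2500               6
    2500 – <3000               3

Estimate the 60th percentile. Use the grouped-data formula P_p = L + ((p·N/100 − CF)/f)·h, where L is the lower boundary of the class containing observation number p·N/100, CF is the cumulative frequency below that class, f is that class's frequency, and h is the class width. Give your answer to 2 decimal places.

1950.00

N = 24; target position k = 60/100 · 24 = 14.4.
Cumulative frequencies: 7, 9, 15, 21, 24.
Observation 14.4 falls in the class 1500 – <2000.
L = 1500, CF = 9, f = 6, h = 500.
P60 = 1500 + ((14.4 − 9)/6)·500 = 1500 + 450 = 1950.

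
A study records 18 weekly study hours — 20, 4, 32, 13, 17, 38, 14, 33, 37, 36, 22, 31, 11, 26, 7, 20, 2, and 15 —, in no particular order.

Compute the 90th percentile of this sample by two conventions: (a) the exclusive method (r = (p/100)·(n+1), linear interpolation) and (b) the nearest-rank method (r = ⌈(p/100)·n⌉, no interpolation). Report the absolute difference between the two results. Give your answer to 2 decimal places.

0.10

Sorted: 2, 4, 7, 11, 13, 14, 15, 17, 20, 20, 22, 26, 31, 32, 33, 36, 37, 38.
n = 18.
(a) r = 17.1; between ranks 17 (37) and 18 (38): 37.1.
(b) the nearest-rank method: rank 17 → 37.
|37.1 − 37| = 0.1.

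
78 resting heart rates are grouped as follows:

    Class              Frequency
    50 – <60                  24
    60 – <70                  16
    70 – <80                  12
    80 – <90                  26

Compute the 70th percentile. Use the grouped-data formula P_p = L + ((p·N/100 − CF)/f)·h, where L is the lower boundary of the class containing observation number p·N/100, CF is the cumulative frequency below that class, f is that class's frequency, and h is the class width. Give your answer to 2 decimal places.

N = 78; target position k = 70/100 · 78 = 54.6.
Cumulative frequencies: 24, 40, 52, 78.
Observation 54.6 falls in the class 80 – <90.
L = 80, CF = 52, f = 26, h = 10.
P70 = 80 + ((54.6 − 52)/26)·10 = 80 + 1 = 81.

81.00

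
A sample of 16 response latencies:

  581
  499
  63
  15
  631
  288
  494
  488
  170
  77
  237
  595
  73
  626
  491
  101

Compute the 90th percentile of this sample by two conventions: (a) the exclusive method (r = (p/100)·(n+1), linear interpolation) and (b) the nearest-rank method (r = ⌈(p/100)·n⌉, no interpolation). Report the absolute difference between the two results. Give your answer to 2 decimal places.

Sorted: 15, 63, 73, 77, 101, 170, 237, 288, 488, 491, 494, 499, 581, 595, 626, 631.
n = 16.
(a) r = 15.3; between ranks 15 (626) and 16 (631): 627.5.
(b) the nearest-rank method: rank 15 → 626.
|627.5 − 626| = 1.5.

1.50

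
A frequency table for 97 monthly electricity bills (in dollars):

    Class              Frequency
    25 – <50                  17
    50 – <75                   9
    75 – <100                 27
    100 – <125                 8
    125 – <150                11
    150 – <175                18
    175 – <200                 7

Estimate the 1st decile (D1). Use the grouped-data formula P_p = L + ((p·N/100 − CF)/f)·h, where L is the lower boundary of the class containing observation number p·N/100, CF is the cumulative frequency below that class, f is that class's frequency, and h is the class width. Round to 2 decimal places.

N = 97; target position k = 10/100 · 97 = 9.7.
Cumulative frequencies: 17, 26, 53, 61, 72, 90, 97.
Observation 9.7 falls in the class 25 – <50.
L = 25, CF = 0, f = 17, h = 25.
P10 = 25 + ((9.7 − 0)/17)·25 = 25 + 14.2647 = 39.2647.

39.26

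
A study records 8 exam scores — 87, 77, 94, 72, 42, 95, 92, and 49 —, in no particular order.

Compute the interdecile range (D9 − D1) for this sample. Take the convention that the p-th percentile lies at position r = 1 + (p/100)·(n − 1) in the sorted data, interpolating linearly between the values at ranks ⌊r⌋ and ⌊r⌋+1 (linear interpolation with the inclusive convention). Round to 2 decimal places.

47.40

Sorted: 42, 49, 72, 77, 87, 92, 94, 95.
n = 8.
P10: r = 1.7; ranks 1–2 are 42, 49; interpolating gives 46.9.
P90: r = 7.3; ranks 7–8 are 94, 95; interpolating gives 94.3.
Difference: 94.3 − 46.9 = 47.4.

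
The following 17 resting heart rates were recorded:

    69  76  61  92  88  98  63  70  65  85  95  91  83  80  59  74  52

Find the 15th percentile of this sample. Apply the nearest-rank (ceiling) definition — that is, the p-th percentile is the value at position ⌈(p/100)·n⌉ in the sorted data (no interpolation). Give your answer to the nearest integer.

61

Sorted: 52, 59, 61, 63, 65, 69, 70, 74, 76, 80, 83, 85, 88, 91, 92, 95, 98.
n = 17.
Position = ⌈15/100 · 17⌉ = ⌈2.55⌉ = 3.
The value at rank 3 is 61.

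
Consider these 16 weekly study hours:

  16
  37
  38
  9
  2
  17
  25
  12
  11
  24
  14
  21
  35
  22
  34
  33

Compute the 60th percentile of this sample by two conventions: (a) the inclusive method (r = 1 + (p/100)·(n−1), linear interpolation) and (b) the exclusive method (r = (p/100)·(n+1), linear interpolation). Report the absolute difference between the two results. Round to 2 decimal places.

Sorted: 2, 9, 11, 12, 14, 16, 17, 21, 22, 24, 25, 33, 34, 35, 37, 38.
n = 16.
(a) r = 10 → value at rank 10 = 24.
(b) r = 10.2; between ranks 10 (24) and 11 (25): 24.2.
|24 − 24.2| = 0.2.

0.20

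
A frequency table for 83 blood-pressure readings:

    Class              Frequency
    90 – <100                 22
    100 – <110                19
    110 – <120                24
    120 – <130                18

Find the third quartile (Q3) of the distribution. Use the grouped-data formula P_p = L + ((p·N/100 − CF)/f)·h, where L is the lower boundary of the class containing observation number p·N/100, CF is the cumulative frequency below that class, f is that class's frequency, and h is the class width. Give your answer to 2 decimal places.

N = 83; target position k = 75/100 · 83 = 62.25.
Cumulative frequencies: 22, 41, 65, 83.
Observation 62.25 falls in the class 110 – <120.
L = 110, CF = 41, f = 24, h = 10.
P75 = 110 + ((62.25 − 41)/24)·10 = 110 + 8.85417 = 118.854.

118.85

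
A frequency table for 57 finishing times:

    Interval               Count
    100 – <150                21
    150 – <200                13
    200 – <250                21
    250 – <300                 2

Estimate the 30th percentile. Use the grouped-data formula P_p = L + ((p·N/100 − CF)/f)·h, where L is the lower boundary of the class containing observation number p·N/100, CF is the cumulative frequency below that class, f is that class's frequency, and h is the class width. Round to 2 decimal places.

N = 57; target position k = 30/100 · 57 = 17.1.
Cumulative frequencies: 21, 34, 55, 57.
Observation 17.1 falls in the class 100 – <150.
L = 100, CF = 0, f = 21, h = 50.
P30 = 100 + ((17.1 − 0)/21)·50 = 100 + 40.7143 = 140.714.

140.71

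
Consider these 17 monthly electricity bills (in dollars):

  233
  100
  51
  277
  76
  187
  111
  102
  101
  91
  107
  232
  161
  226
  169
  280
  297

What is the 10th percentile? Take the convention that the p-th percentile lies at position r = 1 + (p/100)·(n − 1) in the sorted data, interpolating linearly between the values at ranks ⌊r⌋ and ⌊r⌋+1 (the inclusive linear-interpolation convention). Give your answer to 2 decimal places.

Sorted: 51, 76, 91, 100, 101, 102, 107, 111, 161, 169, 187, 226, 232, 233, 277, 280, 297.
n = 17.
r = 1 + (10/100)·(17 − 1) = 1 + 1.6 = 2.6.
Rank 2 is 76 and rank 3 is 91.
Interpolate: 76 + 0.6·(91 − 76) = 76 + 0.6·15 = 85.

85.00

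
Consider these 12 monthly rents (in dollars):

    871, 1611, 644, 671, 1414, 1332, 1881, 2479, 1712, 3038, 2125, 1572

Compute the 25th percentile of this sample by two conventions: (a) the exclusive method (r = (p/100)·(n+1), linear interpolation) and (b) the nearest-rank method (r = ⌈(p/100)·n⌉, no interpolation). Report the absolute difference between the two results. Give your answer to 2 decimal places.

115.25

Sorted: 644, 671, 871, 1332, 1414, 1572, 1611, 1712, 1881, 2125, 2479, 3038.
n = 12.
(a) r = 3.25; between ranks 3 (871) and 4 (1332): 986.25.
(b) the nearest-rank method: rank 3 → 871.
|986.25 − 871| = 115.25.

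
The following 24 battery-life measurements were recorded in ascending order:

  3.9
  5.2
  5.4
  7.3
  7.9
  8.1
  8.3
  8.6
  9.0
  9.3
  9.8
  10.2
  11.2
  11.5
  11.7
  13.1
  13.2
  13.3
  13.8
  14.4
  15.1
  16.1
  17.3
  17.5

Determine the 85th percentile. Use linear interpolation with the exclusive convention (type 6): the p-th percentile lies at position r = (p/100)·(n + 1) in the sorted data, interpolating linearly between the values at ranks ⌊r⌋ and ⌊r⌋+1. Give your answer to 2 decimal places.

15.35

n = 24.
r = (85/100)·(24 + 1) = 21.25.
Rank 21 is 15.1 and rank 22 is 16.1.
Interpolate: 15.1 + 0.25·(16.1 − 15.1) = 15.1 + 0.25·1 = 15.35.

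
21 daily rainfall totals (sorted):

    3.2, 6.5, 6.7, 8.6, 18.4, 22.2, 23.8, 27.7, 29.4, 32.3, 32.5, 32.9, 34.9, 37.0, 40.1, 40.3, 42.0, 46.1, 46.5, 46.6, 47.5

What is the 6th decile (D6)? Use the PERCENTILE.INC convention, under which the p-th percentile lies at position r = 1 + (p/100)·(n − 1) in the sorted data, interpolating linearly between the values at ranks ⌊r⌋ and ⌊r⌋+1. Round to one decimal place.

34.9

n = 21.
r = 1 + (60/100)·(21 − 1) = 1 + 12 = 13.
r is an integer, so P60 is the value at rank 13: 34.9.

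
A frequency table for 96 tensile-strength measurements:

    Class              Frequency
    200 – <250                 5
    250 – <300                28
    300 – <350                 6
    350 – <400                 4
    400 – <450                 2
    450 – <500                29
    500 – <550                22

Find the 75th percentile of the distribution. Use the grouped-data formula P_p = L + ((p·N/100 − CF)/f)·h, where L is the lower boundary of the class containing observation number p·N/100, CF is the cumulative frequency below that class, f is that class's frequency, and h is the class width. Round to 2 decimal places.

496.55

N = 96; target position k = 75/100 · 96 = 72.
Cumulative frequencies: 5, 33, 39, 43, 45, 74, 96.
Observation 72 falls in the class 450 – <500.
L = 450, CF = 45, f = 29, h = 50.
P75 = 450 + ((72 − 45)/29)·50 = 450 + 46.5517 = 496.552.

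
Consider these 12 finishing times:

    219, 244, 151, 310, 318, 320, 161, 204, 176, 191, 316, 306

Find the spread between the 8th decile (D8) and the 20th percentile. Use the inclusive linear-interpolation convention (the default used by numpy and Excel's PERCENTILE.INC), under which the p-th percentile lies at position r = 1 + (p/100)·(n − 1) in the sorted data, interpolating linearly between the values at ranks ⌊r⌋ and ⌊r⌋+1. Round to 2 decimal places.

135.80

Sorted: 151, 161, 176, 191, 204, 219, 244, 306, 310, 316, 318, 320.
n = 12.
P20: r = 3.2; ranks 3–4 are 176, 191; interpolating gives 179.
P80: r = 9.8; ranks 9–10 are 310, 316; interpolating gives 314.8.
Difference: 314.8 − 179 = 135.8.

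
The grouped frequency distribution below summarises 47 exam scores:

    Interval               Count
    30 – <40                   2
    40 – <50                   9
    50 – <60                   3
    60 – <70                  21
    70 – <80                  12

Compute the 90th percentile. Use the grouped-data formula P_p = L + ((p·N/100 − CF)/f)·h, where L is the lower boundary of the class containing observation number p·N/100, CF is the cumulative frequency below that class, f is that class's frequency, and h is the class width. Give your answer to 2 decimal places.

N = 47; target position k = 90/100 · 47 = 42.3.
Cumulative frequencies: 2, 11, 14, 35, 47.
Observation 42.3 falls in the class 70 – <80.
L = 70, CF = 35, f = 12, h = 10.
P90 = 70 + ((42.3 − 35)/12)·10 = 70 + 6.08333 = 76.0833.

76.08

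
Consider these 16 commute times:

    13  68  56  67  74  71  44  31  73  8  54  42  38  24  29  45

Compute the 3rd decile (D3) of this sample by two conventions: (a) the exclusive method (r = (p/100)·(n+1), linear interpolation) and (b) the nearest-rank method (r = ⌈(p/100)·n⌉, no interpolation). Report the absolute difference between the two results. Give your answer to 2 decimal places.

0.70

Sorted: 8, 13, 24, 29, 31, 38, 42, 44, 45, 54, 56, 67, 68, 71, 73, 74.
n = 16.
(a) r = 5.1; between ranks 5 (31) and 6 (38): 31.7.
(b) the nearest-rank method: rank 5 → 31.
|31.7 − 31| = 0.7.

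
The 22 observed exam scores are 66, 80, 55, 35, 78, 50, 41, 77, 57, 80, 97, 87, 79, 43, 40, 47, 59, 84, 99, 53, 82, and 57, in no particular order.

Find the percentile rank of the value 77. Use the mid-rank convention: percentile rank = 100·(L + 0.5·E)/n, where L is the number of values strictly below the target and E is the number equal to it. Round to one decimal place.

56.8

Sorted: 35, 40, 41, 43, 47, 50, 53, 55, 57, 57, 59, 66, 77, 78, 79, 80, 80, 82, 84, 87, 97, 99.
Count below 77: L = 12; count equal: E = 1; n = 22.
Percentile rank = 100·(12 + 0.5·1)/22 = 100·12.5/22 = 56.82.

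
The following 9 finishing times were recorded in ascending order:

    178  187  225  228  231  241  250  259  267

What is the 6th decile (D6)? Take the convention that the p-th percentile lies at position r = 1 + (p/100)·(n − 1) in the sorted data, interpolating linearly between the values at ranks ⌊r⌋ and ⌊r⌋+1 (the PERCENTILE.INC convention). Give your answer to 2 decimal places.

n = 9.
r = 1 + (60/100)·(9 − 1) = 1 + 4.8 = 5.8.
Rank 5 is 231 and rank 6 is 241.
Interpolate: 231 + 0.8·(241 − 231) = 231 + 0.8·10 = 239.

239.00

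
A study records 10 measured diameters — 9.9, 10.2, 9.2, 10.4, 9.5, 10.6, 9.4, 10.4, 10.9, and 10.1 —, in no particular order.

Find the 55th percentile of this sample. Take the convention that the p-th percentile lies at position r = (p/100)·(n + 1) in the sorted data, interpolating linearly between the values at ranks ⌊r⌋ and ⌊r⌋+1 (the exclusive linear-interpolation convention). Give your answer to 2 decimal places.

10.21

Sorted: 9.2, 9.4, 9.5, 9.9, 10.1, 10.2, 10.4, 10.4, 10.6, 10.9.
n = 10.
r = (55/100)·(10 + 1) = 6.05.
Rank 6 is 10.2 and rank 7 is 10.4.
Interpolate: 10.2 + 0.05·(10.4 − 10.2) = 10.2 + 0.05·0.2 = 10.21.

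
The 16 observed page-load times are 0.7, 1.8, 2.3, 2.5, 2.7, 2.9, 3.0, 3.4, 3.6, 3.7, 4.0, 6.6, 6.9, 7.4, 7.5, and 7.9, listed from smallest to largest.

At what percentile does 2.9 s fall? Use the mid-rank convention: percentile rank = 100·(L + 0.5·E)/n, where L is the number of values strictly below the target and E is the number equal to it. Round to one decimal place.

Count below 2.9: L = 5; count equal: E = 1; n = 16.
Percentile rank = 100·(5 + 0.5·1)/16 = 100·5.5/16 = 34.38.

34.4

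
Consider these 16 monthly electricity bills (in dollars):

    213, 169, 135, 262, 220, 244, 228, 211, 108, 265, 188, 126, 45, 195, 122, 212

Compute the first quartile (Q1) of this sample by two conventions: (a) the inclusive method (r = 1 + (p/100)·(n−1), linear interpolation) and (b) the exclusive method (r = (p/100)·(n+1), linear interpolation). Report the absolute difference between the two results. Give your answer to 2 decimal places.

Sorted: 45, 108, 122, 126, 135, 169, 188, 195, 211, 212, 213, 220, 228, 244, 262, 265.
n = 16.
(a) r = 4.75; between ranks 4 (126) and 5 (135): 132.75.
(b) r = 4.25; between ranks 4 (126) and 5 (135): 128.25.
|132.75 − 128.25| = 4.5.

4.50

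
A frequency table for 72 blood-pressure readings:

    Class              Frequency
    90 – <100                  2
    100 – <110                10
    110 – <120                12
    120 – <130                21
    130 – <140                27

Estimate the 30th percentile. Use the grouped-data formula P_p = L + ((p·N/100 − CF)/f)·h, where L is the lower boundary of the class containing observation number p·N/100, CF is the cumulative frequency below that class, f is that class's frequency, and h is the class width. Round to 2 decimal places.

N = 72; target position k = 30/100 · 72 = 21.6.
Cumulative frequencies: 2, 12, 24, 45, 72.
Observation 21.6 falls in the class 110 – <120.
L = 110, CF = 12, f = 12, h = 10.
P30 = 110 + ((21.6 − 12)/12)·10 = 110 + 8 = 118.

118.00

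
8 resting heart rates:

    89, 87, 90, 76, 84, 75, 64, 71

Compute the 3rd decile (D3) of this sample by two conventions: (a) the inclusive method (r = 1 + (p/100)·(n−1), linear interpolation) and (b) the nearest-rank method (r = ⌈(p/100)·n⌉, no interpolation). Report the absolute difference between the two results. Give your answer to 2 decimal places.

Sorted: 64, 71, 75, 76, 84, 87, 89, 90.
n = 8.
(a) r = 3.1; between ranks 3 (75) and 4 (76): 75.1.
(b) the nearest-rank method: rank 3 → 75.
|75.1 − 75| = 0.1.

0.10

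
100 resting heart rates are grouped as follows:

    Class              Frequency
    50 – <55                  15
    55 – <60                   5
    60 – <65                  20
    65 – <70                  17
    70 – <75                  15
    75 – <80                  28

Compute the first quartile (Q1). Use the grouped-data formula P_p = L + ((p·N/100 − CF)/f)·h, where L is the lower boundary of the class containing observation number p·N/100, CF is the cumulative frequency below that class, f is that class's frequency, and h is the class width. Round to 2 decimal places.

61.25

N = 100; target position k = 25/100 · 100 = 25.
Cumulative frequencies: 15, 20, 40, 57, 72, 100.
Observation 25 falls in the class 60 – <65.
L = 60, CF = 20, f = 20, h = 5.
P25 = 60 + ((25 − 20)/20)·5 = 60 + 1.25 = 61.25.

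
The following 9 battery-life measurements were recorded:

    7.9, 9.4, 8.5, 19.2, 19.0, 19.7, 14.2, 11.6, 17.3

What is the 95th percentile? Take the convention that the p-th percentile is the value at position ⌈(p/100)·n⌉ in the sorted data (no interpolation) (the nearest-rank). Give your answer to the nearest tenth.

Sorted: 7.9, 8.5, 9.4, 11.6, 14.2, 17.3, 19.0, 19.2, 19.7.
n = 9.
Position = ⌈95/100 · 9⌉ = ⌈8.55⌉ = 9.
The value at rank 9 is 19.7.

19.7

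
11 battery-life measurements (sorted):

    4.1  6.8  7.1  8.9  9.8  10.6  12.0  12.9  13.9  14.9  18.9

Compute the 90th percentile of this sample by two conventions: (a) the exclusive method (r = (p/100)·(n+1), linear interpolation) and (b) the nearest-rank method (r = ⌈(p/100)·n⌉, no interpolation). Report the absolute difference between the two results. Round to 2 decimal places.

3.20

n = 11.
(a) r = 10.8; between ranks 10 (14.9) and 11 (18.9): 18.1.
(b) the nearest-rank method: rank 10 → 14.9.
|18.1 − 14.9| = 3.2.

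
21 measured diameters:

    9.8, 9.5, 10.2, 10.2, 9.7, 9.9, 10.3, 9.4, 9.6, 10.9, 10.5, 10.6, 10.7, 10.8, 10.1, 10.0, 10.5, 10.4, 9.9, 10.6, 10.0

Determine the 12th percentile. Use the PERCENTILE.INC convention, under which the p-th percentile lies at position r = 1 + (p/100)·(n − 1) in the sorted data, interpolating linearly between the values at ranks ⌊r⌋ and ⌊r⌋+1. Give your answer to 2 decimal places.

9.64

Sorted: 9.4, 9.5, 9.6, 9.7, 9.8, 9.9, 9.9, 10.0, 10.0, 10.1, 10.2, 10.2, 10.3, 10.4, 10.5, 10.5, 10.6, 10.6, 10.7, 10.8, 10.9.
n = 21.
r = 1 + (12/100)·(21 − 1) = 1 + 2.4 = 3.4.
Rank 3 is 9.6 and rank 4 is 9.7.
Interpolate: 9.6 + 0.4·(9.7 − 9.6) = 9.6 + 0.4·0.1 = 9.64.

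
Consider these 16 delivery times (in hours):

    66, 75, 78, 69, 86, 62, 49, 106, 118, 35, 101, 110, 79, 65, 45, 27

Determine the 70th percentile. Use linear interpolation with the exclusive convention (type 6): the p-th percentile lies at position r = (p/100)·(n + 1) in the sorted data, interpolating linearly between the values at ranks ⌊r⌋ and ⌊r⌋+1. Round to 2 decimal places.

Sorted: 27, 35, 45, 49, 62, 65, 66, 69, 75, 78, 79, 86, 101, 106, 110, 118.
n = 16.
r = (70/100)·(16 + 1) = 11.9.
Rank 11 is 79 and rank 12 is 86.
Interpolate: 79 + 0.9·(86 − 79) = 79 + 0.9·7 = 85.3.

85.30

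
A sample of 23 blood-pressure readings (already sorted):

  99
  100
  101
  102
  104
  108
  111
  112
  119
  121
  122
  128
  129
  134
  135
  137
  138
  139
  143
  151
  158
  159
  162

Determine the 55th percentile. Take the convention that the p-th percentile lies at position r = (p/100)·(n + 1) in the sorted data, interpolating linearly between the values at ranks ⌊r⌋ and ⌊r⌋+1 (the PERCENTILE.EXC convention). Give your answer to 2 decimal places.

n = 23.
r = (55/100)·(23 + 1) = 13.2.
Rank 13 is 129 and rank 14 is 134.
Interpolate: 129 + 0.2·(134 − 129) = 129 + 0.2·5 = 130.

130.00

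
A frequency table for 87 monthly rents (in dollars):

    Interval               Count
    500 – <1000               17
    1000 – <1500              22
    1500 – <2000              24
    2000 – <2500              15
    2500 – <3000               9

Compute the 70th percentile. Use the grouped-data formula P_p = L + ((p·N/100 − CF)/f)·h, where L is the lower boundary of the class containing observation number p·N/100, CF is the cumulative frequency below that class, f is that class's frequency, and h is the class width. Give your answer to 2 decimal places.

N = 87; target position k = 70/100 · 87 = 60.9.
Cumulative frequencies: 17, 39, 63, 78, 87.
Observation 60.9 falls in the class 1500 – <2000.
L = 1500, CF = 39, f = 24, h = 500.
P70 = 1500 + ((60.9 − 39)/24)·500 = 1500 + 456.25 = 1956.25.

1956.25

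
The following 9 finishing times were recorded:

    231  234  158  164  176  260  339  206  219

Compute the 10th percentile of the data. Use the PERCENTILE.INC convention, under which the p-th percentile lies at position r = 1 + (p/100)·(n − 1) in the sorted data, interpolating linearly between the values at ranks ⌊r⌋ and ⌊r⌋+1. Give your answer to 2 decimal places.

Sorted: 158, 164, 176, 206, 219, 231, 234, 260, 339.
n = 9.
r = 1 + (10/100)·(9 − 1) = 1 + 0.8 = 1.8.
Rank 1 is 158 and rank 2 is 164.
Interpolate: 158 + 0.8·(164 − 158) = 158 + 0.8·6 = 162.8.

162.80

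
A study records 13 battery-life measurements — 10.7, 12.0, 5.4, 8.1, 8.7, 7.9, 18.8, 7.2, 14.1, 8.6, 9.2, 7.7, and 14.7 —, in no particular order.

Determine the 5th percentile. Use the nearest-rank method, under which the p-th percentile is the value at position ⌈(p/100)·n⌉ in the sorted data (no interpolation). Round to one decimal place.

Sorted: 5.4, 7.2, 7.7, 7.9, 8.1, 8.6, 8.7, 9.2, 10.7, 12.0, 14.1, 14.7, 18.8.
n = 13.
Position = ⌈5/100 · 13⌉ = ⌈0.65⌉ = 1.
The value at rank 1 is 5.4.

5.4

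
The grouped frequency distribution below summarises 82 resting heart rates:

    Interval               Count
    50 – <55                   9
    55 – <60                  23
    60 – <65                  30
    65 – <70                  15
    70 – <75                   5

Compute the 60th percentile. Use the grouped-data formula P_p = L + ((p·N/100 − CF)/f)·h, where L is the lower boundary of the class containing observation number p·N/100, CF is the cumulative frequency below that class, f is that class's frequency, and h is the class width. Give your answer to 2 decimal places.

N = 82; target position k = 60/100 · 82 = 49.2.
Cumulative frequencies: 9, 32, 62, 77, 82.
Observation 49.2 falls in the class 60 – <65.
L = 60, CF = 32, f = 30, h = 5.
P60 = 60 + ((49.2 − 32)/30)·5 = 60 + 2.86667 = 62.8667.

62.87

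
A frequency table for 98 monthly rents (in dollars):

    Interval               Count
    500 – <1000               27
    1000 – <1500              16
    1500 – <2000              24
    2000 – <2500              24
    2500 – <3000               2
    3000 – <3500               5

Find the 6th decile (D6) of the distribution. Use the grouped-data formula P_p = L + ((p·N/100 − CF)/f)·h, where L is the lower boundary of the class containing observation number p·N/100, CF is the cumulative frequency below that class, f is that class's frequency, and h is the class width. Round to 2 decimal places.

1829.17

N = 98; target position k = 60/100 · 98 = 58.8.
Cumulative frequencies: 27, 43, 67, 91, 93, 98.
Observation 58.8 falls in the class 1500 – <2000.
L = 1500, CF = 43, f = 24, h = 500.
P60 = 1500 + ((58.8 − 43)/24)·500 = 1500 + 329.167 = 1829.17.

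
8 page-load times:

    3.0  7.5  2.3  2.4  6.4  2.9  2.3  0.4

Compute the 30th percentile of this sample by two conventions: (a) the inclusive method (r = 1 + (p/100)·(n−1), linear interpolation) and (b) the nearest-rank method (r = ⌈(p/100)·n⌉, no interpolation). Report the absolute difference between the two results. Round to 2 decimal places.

0.01

Sorted: 0.4, 2.3, 2.3, 2.4, 2.9, 3.0, 6.4, 7.5.
n = 8.
(a) r = 3.1; between ranks 3 (2.3) and 4 (2.4): 2.31.
(b) the nearest-rank method: rank 3 → 2.3.
|2.31 − 2.3| = 0.01.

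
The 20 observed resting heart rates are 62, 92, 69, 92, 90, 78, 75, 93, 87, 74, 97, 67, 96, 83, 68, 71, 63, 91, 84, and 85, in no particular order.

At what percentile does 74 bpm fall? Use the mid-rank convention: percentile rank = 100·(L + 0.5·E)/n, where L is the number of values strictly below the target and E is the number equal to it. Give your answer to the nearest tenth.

Sorted: 62, 63, 67, 68, 69, 71, 74, 75, 78, 83, 84, 85, 87, 90, 91, 92, 92, 93, 96, 97.
Count below 74: L = 6; count equal: E = 1; n = 20.
Percentile rank = 100·(6 + 0.5·1)/20 = 100·6.5/20 = 32.5.

32.5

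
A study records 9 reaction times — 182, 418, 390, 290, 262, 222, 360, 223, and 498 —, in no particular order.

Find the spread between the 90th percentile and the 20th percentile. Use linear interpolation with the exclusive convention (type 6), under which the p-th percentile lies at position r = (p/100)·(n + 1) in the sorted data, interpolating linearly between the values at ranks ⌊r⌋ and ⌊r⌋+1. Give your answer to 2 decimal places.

Sorted: 182, 222, 223, 262, 290, 360, 390, 418, 498.
n = 9.
P20: r = 2 (integer) → 222.
P90: r = 9 (integer) → 498.
Difference: 498 − 222 = 276.

276.00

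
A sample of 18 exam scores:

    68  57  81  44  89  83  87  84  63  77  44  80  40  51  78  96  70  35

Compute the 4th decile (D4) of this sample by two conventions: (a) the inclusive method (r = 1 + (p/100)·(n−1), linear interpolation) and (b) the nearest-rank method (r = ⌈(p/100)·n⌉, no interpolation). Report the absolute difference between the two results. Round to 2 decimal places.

1.00

Sorted: 35, 40, 44, 44, 51, 57, 63, 68, 70, 77, 78, 80, 81, 83, 84, 87, 89, 96.
n = 18.
(a) r = 7.8; between ranks 7 (63) and 8 (68): 67.
(b) the nearest-rank method: rank 8 → 68.
|67 − 68| = 1.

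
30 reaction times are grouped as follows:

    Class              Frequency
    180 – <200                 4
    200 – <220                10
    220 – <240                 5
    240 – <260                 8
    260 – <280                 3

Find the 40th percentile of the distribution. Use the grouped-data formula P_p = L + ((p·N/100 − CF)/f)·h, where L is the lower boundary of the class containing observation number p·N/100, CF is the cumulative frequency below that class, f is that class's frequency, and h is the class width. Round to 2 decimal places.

N = 30; target position k = 40/100 · 30 = 12.
Cumulative frequencies: 4, 14, 19, 27, 30.
Observation 12 falls in the class 200 – <220.
L = 200, CF = 4, f = 10, h = 20.
P40 = 200 + ((12 − 4)/10)·20 = 200 + 16 = 216.

216.00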